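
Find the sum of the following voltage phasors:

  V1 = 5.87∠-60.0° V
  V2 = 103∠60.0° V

Step 1 — Convert each phasor to rectangular form:
  V1 = 5.87·(cos(-60.0°) + j·sin(-60.0°)) = 2.935 - j5.084 V
  V2 = 103·(cos(60.0°) + j·sin(60.0°)) = 51.5 + j89.2 V
Step 2 — Sum components: V_total = 54.44 + j84.12 V.
Step 3 — Convert to polar: |V_total| = 100.2 V, ∠V_total = 57.1°.

V_total = 100.2∠57.1° V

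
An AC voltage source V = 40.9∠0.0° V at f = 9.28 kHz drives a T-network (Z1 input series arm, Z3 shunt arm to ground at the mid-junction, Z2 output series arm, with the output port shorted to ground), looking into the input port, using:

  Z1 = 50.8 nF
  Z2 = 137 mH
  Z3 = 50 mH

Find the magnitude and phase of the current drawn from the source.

Step 1 — Angular frequency: ω = 2π·f = 2π·9280 = 5.831e+04 rad/s.
Step 2 — Component impedances:
  Z1: Z = 1/(jωC) = -j/(ω·C) = 0 - j337.6 Ω
  Z2: Z = jωL = j·5.831e+04·0.137 = 0 + j7988 Ω
  Z3: Z = jωL = j·5.831e+04·0.05 = 0 + j2915 Ω
Step 3 — With the output port shorted to ground, the output series arm Z2 runs from the junction to ground; the shunt arm Z3 also runs from the junction to ground. They appear in parallel: Z3 || Z2 = 0 + j2136 Ω.
Step 4 — Series with input arm Z1: Z_in = Z1 + (Z3 || Z2) = 0 + j1798 Ω = 1798∠90.0° Ω.
Step 5 — Source phasor: V = 40.9∠0.0° V = 40.9 V.
Step 6 — Ohm's law: I = V / Z_total = (40.9) / (0 + j1798) = 0 - j0.02274 A.
Step 7 — Convert to polar: |I| = 0.02274 A, ∠I = -90.0°.

I = 0.02274∠-90.0° A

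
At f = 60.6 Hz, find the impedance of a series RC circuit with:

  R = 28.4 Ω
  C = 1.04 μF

Step 1 — Angular frequency: ω = 2π·f = 2π·60.6 = 380.8 rad/s.
Step 2 — Component impedances:
  R: Z = R = 28.4 Ω
  C: Z = 1/(jωC) = -j/(ω·C) = 0 - j2525 Ω
Step 3 — Series combination: Z_total = R + C = 28.4 - j2525 Ω = 2525∠-89.4° Ω.

Z = 28.4 - j2525 Ω = 2525∠-89.4° Ω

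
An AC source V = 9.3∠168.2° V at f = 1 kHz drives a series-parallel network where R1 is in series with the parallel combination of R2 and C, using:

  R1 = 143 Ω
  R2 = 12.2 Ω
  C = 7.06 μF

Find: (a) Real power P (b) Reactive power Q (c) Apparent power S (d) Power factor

Step 1 — Angular frequency: ω = 2π·f = 2π·1000 = 6283 rad/s.
Step 2 — Component impedances:
  R1: Z = R = 143 Ω
  R2: Z = R = 12.2 Ω
  C: Z = 1/(jωC) = -j/(ω·C) = 0 - j22.54 Ω
Step 3 — Parallel branch: R2 || C = 1/(1/R2 + 1/C) = 9.436 - j5.107 Ω.
Step 4 — Series with R1: Z_total = R1 + (R2 || C) = 152.4 - j5.107 Ω = 152.5∠-1.9° Ω.
Step 5 — Source phasor: V = 9.3∠168.2° V = -9.103 + j1.902 V.
Step 6 — Current: I = V / Z = -0.06007 + j0.01046 A = 0.06097∠170.1° A.
Step 7 — Complex power: S = V·I* = 0.5667 - j0.01899 VA.
Step 8 — Real power: P = Re(S) = 0.5667 W.
Step 9 — Reactive power: Q = Im(S) = -0.01899 VAR.
Step 10 — Apparent power: |S| = 0.5671 VA.
Step 11 — Power factor: PF = P/|S| = 0.9994 (leading).

(a) P = 0.5667 W  (b) Q = -0.01899 VAR  (c) S = 0.5671 VA  (d) PF = 0.9994 (leading)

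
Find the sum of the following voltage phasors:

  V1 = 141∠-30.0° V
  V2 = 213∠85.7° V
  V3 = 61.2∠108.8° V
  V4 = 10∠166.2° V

Step 1 — Convert each phasor to rectangular form:
  V1 = 141·(cos(-30.0°) + j·sin(-30.0°)) = 122.1 - j70.5 V
  V2 = 213·(cos(85.7°) + j·sin(85.7°)) = 15.97 + j212.4 V
  V3 = 61.2·(cos(108.8°) + j·sin(108.8°)) = -19.72 + j57.93 V
  V4 = 10·(cos(166.2°) + j·sin(166.2°)) = -9.711 + j2.385 V
Step 2 — Sum components: V_total = 108.6 + j202.2 V.
Step 3 — Convert to polar: |V_total| = 229.6 V, ∠V_total = 61.8°.

V_total = 229.6∠61.8° V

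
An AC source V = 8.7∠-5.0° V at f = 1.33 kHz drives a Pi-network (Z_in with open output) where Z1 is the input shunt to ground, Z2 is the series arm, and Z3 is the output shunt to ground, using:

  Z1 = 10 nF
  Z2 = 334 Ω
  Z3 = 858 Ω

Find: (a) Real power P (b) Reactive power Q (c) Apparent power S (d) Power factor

Step 1 — Angular frequency: ω = 2π·f = 2π·1330 = 8357 rad/s.
Step 2 — Component impedances:
  Z1: Z = 1/(jωC) = -j/(ω·C) = 0 - j1.197e+04 Ω
  Z2: Z = R = 334 Ω
  Z3: Z = R = 858 Ω
Step 3 — With open output, the series arm Z2 and the output shunt Z3 appear in series to ground: Z2 + Z3 = 1192 Ω.
Step 4 — Parallel with input shunt Z1: Z_in = Z1 || (Z2 + Z3) = 1180 - j117.6 Ω = 1186∠-5.7° Ω.
Step 5 — Source phasor: V = 8.7∠-5.0° V = 8.667 - j0.7583 V.
Step 6 — Current: I = V / Z = 0.007334 + j8.814e-05 A = 0.007335∠0.7° A.
Step 7 — Complex power: S = V·I* = 0.0635 - j0.006325 VA.
Step 8 — Real power: P = Re(S) = 0.0635 W.
Step 9 — Reactive power: Q = Im(S) = -0.006325 VAR.
Step 10 — Apparent power: |S| = 0.06381 VA.
Step 11 — Power factor: PF = P/|S| = 0.9951 (leading).

(a) P = 0.0635 W  (b) Q = -0.006325 VAR  (c) S = 0.06381 VA  (d) PF = 0.9951 (leading)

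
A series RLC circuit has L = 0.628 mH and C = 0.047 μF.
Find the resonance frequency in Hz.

Step 1 — Resonance condition Im(Z)=0 gives ω₀ = 1/√(LC).
Step 2 — ω₀ = 1/√(0.000628·4.7e-08) = 1.841e+05 rad/s.
Step 3 — f₀ = ω₀/(2π) = 2.929e+04 Hz.

f₀ = 2.929e+04 Hz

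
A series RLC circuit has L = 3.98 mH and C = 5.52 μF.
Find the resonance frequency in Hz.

Step 1 — Resonance condition Im(Z)=0 gives ω₀ = 1/√(LC).
Step 2 — ω₀ = 1/√(0.00398·5.52e-06) = 6747 rad/s.
Step 3 — f₀ = ω₀/(2π) = 1074 Hz.

f₀ = 1074 Hz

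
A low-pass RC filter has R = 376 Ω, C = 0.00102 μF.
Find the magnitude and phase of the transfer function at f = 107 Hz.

Step 1 — Angular frequency: ω = 2π·107 = 672.3 rad/s.
Step 2 — Transfer function: H(jω) = 1/(1 + jωRC).
Step 3 — Denominator: 1 + jωRC = 1 + j·672.3·376·1.02e-09 = 1 + j0.0002578.
Step 4 — H = 1 - j0.0002578.
Step 5 — Magnitude: |H| = 1 (-0.0 dB); phase: φ = -0.0°.

|H| = 1 (-0.0 dB), φ = -0.0°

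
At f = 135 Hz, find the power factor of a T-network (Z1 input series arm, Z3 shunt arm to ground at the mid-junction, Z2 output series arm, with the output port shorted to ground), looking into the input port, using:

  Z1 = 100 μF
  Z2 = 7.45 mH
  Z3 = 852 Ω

Step 1 — Angular frequency: ω = 2π·f = 2π·135 = 848.2 rad/s.
Step 2 — Component impedances:
  Z1: Z = 1/(jωC) = -j/(ω·C) = 0 - j11.79 Ω
  Z2: Z = jωL = j·848.2·0.00745 = 0 + j6.319 Ω
  Z3: Z = R = 852 Ω
Step 3 — With the output port shorted to ground, the output series arm Z2 runs from the junction to ground; the shunt arm Z3 also runs from the junction to ground. They appear in parallel: Z3 || Z2 = 0.04687 + j6.319 Ω.
Step 4 — Series with input arm Z1: Z_in = Z1 + (Z3 || Z2) = 0.04687 - j5.47 Ω = 5.47∠-89.5° Ω.
Step 5 — Power factor: PF = cos(φ) = Re(Z)/|Z| = 0.046868/5.4705 = 0.008567.
Step 6 — Type: Im(Z) = -5.47 ⇒ leading (phase φ = -89.5°).

PF = 0.008567 (leading, φ = -89.5°)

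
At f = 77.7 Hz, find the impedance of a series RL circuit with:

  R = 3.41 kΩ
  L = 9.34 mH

Step 1 — Angular frequency: ω = 2π·f = 2π·77.7 = 488.2 rad/s.
Step 2 — Component impedances:
  R: Z = R = 3410 Ω
  L: Z = jωL = j·488.2·0.00934 = 0 + j4.56 Ω
Step 3 — Series combination: Z_total = R + L = 3410 + j4.56 Ω = 3410∠0.1° Ω.

Z = 3410 + j4.56 Ω = 3410∠0.1° Ω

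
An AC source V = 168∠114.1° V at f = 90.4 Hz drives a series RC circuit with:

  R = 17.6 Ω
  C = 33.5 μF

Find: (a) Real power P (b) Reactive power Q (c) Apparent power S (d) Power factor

Step 1 — Angular frequency: ω = 2π·f = 2π·90.4 = 568 rad/s.
Step 2 — Component impedances:
  R: Z = R = 17.6 Ω
  C: Z = 1/(jωC) = -j/(ω·C) = 0 - j52.55 Ω
Step 3 — Series combination: Z_total = R + C = 17.6 - j52.55 Ω = 55.42∠-71.5° Ω.
Step 4 — Source phasor: V = 168∠114.1° V = -68.6 + j153.4 V.
Step 5 — Current: I = V / Z = -3.017 - j0.295 A = 3.031∠-174.4° A.
Step 6 — Complex power: S = V·I* = 161.7 - j482.9 VA.
Step 7 — Real power: P = Re(S) = 161.7 W.
Step 8 — Reactive power: Q = Im(S) = -482.9 VAR.
Step 9 — Apparent power: |S| = 509.2 VA.
Step 10 — Power factor: PF = P/|S| = 0.3176 (leading).

(a) P = 161.7 W  (b) Q = -482.9 VAR  (c) S = 509.2 VA  (d) PF = 0.3176 (leading)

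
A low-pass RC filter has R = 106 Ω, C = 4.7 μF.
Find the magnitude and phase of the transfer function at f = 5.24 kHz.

Step 1 — Angular frequency: ω = 2π·5240 = 3.292e+04 rad/s.
Step 2 — Transfer function: H(jω) = 1/(1 + jωRC).
Step 3 — Denominator: 1 + jωRC = 1 + j·3.292e+04·106·4.7e-06 = 1 + j16.4.
Step 4 — H = 0.003703 - j0.06074.
Step 5 — Magnitude: |H| = 0.06085 (-24.3 dB); phase: φ = -86.5°.

|H| = 0.06085 (-24.3 dB), φ = -86.5°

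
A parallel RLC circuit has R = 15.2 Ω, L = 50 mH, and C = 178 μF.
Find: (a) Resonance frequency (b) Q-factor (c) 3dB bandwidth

Step 1 — Resonance: ω₀ = 1/√(LC) = 1/√(0.05·0.000178) = 335.2 rad/s.
Step 2 — f₀ = ω₀/(2π) = 53.35 Hz.
Step 3 — Parallel Q: Q = R/(ω₀L) = 15.2/(335.2·0.05) = 0.9069.
Step 4 — Bandwidth: Δω = ω₀/Q = 369.6 rad/s; BW = Δω/(2π) = 58.82 Hz.

(a) f₀ = 53.35 Hz  (b) Q = 0.9069  (c) BW = 58.82 Hz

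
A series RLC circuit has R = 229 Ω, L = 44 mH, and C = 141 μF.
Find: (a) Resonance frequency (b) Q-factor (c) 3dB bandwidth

Step 1 — Resonance condition Im(Z)=0 gives ω₀ = 1/√(LC).
Step 2 — ω₀ = 1/√(0.044·0.000141) = 401.5 rad/s.
Step 3 — f₀ = ω₀/(2π) = 63.9 Hz.
Step 4 — Series Q: Q = ω₀L/R = 401.5·0.044/229 = 0.07714.
Step 5 — 3dB bandwidth: Δω = ω₀/Q = 5205 rad/s; BW = Δω/(2π) = 828.3 Hz.

(a) f₀ = 63.9 Hz  (b) Q = 0.07714  (c) BW = 828.3 Hz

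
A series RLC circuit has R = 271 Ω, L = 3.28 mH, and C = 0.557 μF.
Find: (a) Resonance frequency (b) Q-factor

Step 1 — Resonance condition Im(Z)=0 gives ω₀ = 1/√(LC).
Step 2 — ω₀ = 1/√(0.00328·5.57e-07) = 2.34e+04 rad/s.
Step 3 — f₀ = ω₀/(2π) = 3724 Hz.
Step 4 — Series Q: Q = ω₀L/R = 2.34e+04·0.00328/271 = 0.2832.

(a) f₀ = 3724 Hz  (b) Q = 0.2832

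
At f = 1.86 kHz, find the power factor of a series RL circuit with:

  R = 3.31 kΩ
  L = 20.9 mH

Step 1 — Angular frequency: ω = 2π·f = 2π·1860 = 1.169e+04 rad/s.
Step 2 — Component impedances:
  R: Z = R = 3310 Ω
  L: Z = jωL = j·1.169e+04·0.0209 = 0 + j244.3 Ω
Step 3 — Series combination: Z_total = R + L = 3310 + j244.3 Ω = 3319∠4.2° Ω.
Step 4 — Power factor: PF = cos(φ) = Re(Z)/|Z| = 3310/3319 = 0.9973.
Step 5 — Type: Im(Z) = 244.3 ⇒ lagging (phase φ = 4.2°).

PF = 0.9973 (lagging, φ = 4.2°)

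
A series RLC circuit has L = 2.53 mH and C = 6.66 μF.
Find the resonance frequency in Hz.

Step 1 — Resonance condition Im(Z)=0 gives ω₀ = 1/√(LC).
Step 2 — ω₀ = 1/√(0.00253·6.66e-06) = 7704 rad/s.
Step 3 — f₀ = ω₀/(2π) = 1226 Hz.

f₀ = 1226 Hz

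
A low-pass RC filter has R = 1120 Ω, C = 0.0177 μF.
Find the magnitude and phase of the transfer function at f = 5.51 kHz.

Step 1 — Angular frequency: ω = 2π·5510 = 3.462e+04 rad/s.
Step 2 — Transfer function: H(jω) = 1/(1 + jωRC).
Step 3 — Denominator: 1 + jωRC = 1 + j·3.462e+04·1120·1.77e-08 = 1 + j0.6863.
Step 4 — H = 0.6798 - j0.4666.
Step 5 — Magnitude: |H| = 0.8245 (-1.7 dB); phase: φ = -34.5°.

|H| = 0.8245 (-1.7 dB), φ = -34.5°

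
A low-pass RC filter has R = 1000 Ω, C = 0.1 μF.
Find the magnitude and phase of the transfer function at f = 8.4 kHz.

Step 1 — Angular frequency: ω = 2π·8400 = 5.278e+04 rad/s.
Step 2 — Transfer function: H(jω) = 1/(1 + jωRC).
Step 3 — Denominator: 1 + jωRC = 1 + j·5.278e+04·1000·1e-07 = 1 + j5.278.
Step 4 — H = 0.03465 - j0.1829.
Step 5 — Magnitude: |H| = 0.1862 (-14.6 dB); phase: φ = -79.3°.

|H| = 0.1862 (-14.6 dB), φ = -79.3°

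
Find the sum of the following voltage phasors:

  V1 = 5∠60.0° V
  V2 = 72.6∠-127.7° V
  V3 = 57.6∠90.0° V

Step 1 — Convert each phasor to rectangular form:
  V1 = 5·(cos(60.0°) + j·sin(60.0°)) = 2.5 + j4.33 V
  V2 = 72.6·(cos(-127.7°) + j·sin(-127.7°)) = -44.4 - j57.44 V
  V3 = 57.6·(cos(90.0°) + j·sin(90.0°)) = 0 + j57.6 V
Step 2 — Sum components: V_total = -41.9 + j4.487 V.
Step 3 — Convert to polar: |V_total| = 42.14 V, ∠V_total = 173.9°.

V_total = 42.14∠173.9° V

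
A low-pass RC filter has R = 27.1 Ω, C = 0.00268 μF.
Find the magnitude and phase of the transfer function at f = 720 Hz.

Step 1 — Angular frequency: ω = 2π·720 = 4524 rad/s.
Step 2 — Transfer function: H(jω) = 1/(1 + jωRC).
Step 3 — Denominator: 1 + jωRC = 1 + j·4524·27.1·2.68e-09 = 1 + j0.0003286.
Step 4 — H = 1 - j0.0003286.
Step 5 — Magnitude: |H| = 1 (-0.0 dB); phase: φ = -0.0°.

|H| = 1 (-0.0 dB), φ = -0.0°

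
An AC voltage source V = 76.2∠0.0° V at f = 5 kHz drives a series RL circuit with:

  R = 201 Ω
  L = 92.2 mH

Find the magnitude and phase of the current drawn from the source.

Step 1 — Angular frequency: ω = 2π·f = 2π·5000 = 3.142e+04 rad/s.
Step 2 — Component impedances:
  R: Z = R = 201 Ω
  L: Z = jωL = j·3.142e+04·0.0922 = 0 + j2897 Ω
Step 3 — Series combination: Z_total = R + L = 201 + j2897 Ω = 2904∠86.0° Ω.
Step 4 — Source phasor: V = 76.2∠0.0° V = 76.2 V.
Step 5 — Ohm's law: I = V / Z_total = (76.2) / (201 + j2897) = 0.001817 - j0.02618 A.
Step 6 — Convert to polar: |I| = 0.02624 A, ∠I = -86.0°.

I = 0.02624∠-86.0° A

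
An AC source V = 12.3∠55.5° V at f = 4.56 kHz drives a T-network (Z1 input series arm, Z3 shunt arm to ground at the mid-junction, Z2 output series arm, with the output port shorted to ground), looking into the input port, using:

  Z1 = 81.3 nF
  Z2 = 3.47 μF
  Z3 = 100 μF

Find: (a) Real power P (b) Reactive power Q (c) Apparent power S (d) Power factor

Step 1 — Angular frequency: ω = 2π·f = 2π·4560 = 2.865e+04 rad/s.
Step 2 — Component impedances:
  Z1: Z = 1/(jωC) = -j/(ω·C) = 0 - j429.3 Ω
  Z2: Z = 1/(jωC) = -j/(ω·C) = 0 - j10.06 Ω
  Z3: Z = 1/(jωC) = -j/(ω·C) = 0 - j0.349 Ω
Step 3 — With the output port shorted to ground, the output series arm Z2 runs from the junction to ground; the shunt arm Z3 also runs from the junction to ground. They appear in parallel: Z3 || Z2 = 0 - j0.3373 Ω.
Step 4 — Series with input arm Z1: Z_in = Z1 + (Z3 || Z2) = 0 - j429.6 Ω = 429.6∠-90.0° Ω.
Step 5 — Source phasor: V = 12.3∠55.5° V = 6.967 + j10.14 V.
Step 6 — Current: I = V / Z = -0.02359 + j0.01622 A = 0.02863∠145.5° A.
Step 7 — Complex power: S = V·I* = 0 - j0.3521 VA.
Step 8 — Real power: P = Re(S) = 0 W.
Step 9 — Reactive power: Q = Im(S) = -0.3521 VAR.
Step 10 — Apparent power: |S| = 0.3521 VA.
Step 11 — Power factor: PF = P/|S| = 0 (leading).

(a) P = 0 W  (b) Q = -0.3521 VAR  (c) S = 0.3521 VA  (d) PF = 0 (leading)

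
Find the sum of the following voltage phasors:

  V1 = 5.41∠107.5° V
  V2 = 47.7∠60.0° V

Step 1 — Convert each phasor to rectangular form:
  V1 = 5.41·(cos(107.5°) + j·sin(107.5°)) = -1.627 + j5.16 V
  V2 = 47.7·(cos(60.0°) + j·sin(60.0°)) = 23.85 + j41.31 V
Step 2 — Sum components: V_total = 22.22 + j46.47 V.
Step 3 — Convert to polar: |V_total| = 51.51 V, ∠V_total = 64.4°.

V_total = 51.51∠64.4° V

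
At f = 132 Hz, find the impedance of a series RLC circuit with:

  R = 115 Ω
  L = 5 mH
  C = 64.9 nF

Step 1 — Angular frequency: ω = 2π·f = 2π·132 = 829.4 rad/s.
Step 2 — Component impedances:
  R: Z = R = 115 Ω
  L: Z = jωL = j·829.4·0.005 = 0 + j4.147 Ω
  C: Z = 1/(jωC) = -j/(ω·C) = 0 - j1.858e+04 Ω
Step 3 — Series combination: Z_total = R + L + C = 115 - j1.857e+04 Ω = 1.857e+04∠-89.6° Ω.

Z = 115 - j1.857e+04 Ω = 1.857e+04∠-89.6° Ω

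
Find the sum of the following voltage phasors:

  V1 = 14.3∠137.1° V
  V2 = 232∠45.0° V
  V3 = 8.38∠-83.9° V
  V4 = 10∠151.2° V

Step 1 — Convert each phasor to rectangular form:
  V1 = 14.3·(cos(137.1°) + j·sin(137.1°)) = -10.48 + j9.734 V
  V2 = 232·(cos(45.0°) + j·sin(45.0°)) = 164 + j164 V
  V3 = 8.38·(cos(-83.9°) + j·sin(-83.9°)) = 0.8905 - j8.333 V
  V4 = 10·(cos(151.2°) + j·sin(151.2°)) = -8.763 + j4.818 V
Step 2 — Sum components: V_total = 145.7 + j170.3 V.
Step 3 — Convert to polar: |V_total| = 224.1 V, ∠V_total = 49.4°.

V_total = 224.1∠49.4° V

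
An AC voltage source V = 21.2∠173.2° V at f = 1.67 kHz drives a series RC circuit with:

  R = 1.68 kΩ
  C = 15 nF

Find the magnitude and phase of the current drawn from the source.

Step 1 — Angular frequency: ω = 2π·f = 2π·1670 = 1.049e+04 rad/s.
Step 2 — Component impedances:
  R: Z = R = 1680 Ω
  C: Z = 1/(jωC) = -j/(ω·C) = 0 - j6353 Ω
Step 3 — Series combination: Z_total = R + C = 1680 - j6353 Ω = 6572∠-75.2° Ω.
Step 4 — Source phasor: V = 21.2∠173.2° V = -21.05 + j2.51 V.
Step 5 — Ohm's law: I = V / Z_total = (-21.05 + j2.51) / (1680 - j6353) = -0.001188 - j0.002999 A.
Step 6 — Convert to polar: |I| = 0.003226 A, ∠I = -111.6°.

I = 0.003226∠-111.6° A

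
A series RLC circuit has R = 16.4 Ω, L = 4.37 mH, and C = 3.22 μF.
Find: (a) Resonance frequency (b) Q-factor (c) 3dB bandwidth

Step 1 — Resonance condition Im(Z)=0 gives ω₀ = 1/√(LC).
Step 2 — ω₀ = 1/√(0.00437·3.22e-06) = 8430 rad/s.
Step 3 — f₀ = ω₀/(2π) = 1342 Hz.
Step 4 — Series Q: Q = ω₀L/R = 8430·0.00437/16.4 = 2.246.
Step 5 — 3dB bandwidth: Δω = ω₀/Q = 3753 rad/s; BW = Δω/(2π) = 597.3 Hz.

(a) f₀ = 1342 Hz  (b) Q = 2.246  (c) BW = 597.3 Hz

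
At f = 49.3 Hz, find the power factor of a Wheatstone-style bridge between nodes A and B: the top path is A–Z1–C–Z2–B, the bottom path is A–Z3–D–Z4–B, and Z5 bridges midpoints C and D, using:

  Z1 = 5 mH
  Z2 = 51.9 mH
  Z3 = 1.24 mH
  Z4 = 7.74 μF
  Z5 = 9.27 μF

Step 1 — Angular frequency: ω = 2π·f = 2π·49.3 = 309.8 rad/s.
Step 2 — Component impedances:
  Z1: Z = jωL = j·309.8·0.005 = 0 + j1.549 Ω
  Z2: Z = jωL = j·309.8·0.0519 = 0 + j16.08 Ω
  Z3: Z = jωL = j·309.8·0.00124 = 0 + j0.3841 Ω
  Z4: Z = 1/(jωC) = -j/(ω·C) = 0 - j417.1 Ω
  Z5: Z = 1/(jωC) = -j/(ω·C) = 0 - j348.3 Ω
Step 3 — Bridge requires nodal analysis (the Z5 bridge couples midpoints C and D, so the two paths cannot be reduced to a simple series/parallel combination). Setting node B to ground and injecting 1 A at node A, the 3-node admittance system at A, C, D solves to V_A = Z_AB = 0 + j18.41 Ω = 18.41∠90.0° Ω.
Step 4 — Power factor: PF = cos(φ) = Re(Z)/|Z| = 0/18.41 = 0.
Step 5 — Type: Im(Z) = 18.41 ⇒ lagging (phase φ = 90.0°).

PF = 0 (lagging, φ = 90.0°)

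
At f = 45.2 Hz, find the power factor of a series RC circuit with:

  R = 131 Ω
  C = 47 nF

Step 1 — Angular frequency: ω = 2π·f = 2π·45.2 = 284 rad/s.
Step 2 — Component impedances:
  R: Z = R = 131 Ω
  C: Z = 1/(jωC) = -j/(ω·C) = 0 - j7.492e+04 Ω
Step 3 — Series combination: Z_total = R + C = 131 - j7.492e+04 Ω = 7.492e+04∠-89.9° Ω.
Step 4 — Power factor: PF = cos(φ) = Re(Z)/|Z| = 131/7.492e+04 = 0.001749.
Step 5 — Type: Im(Z) = -7.492e+04 ⇒ leading (phase φ = -89.9°).

PF = 0.001749 (leading, φ = -89.9°)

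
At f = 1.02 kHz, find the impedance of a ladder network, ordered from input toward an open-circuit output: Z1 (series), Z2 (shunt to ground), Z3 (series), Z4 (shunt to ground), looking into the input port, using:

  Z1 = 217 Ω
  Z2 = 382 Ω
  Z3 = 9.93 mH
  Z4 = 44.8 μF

Step 1 — Angular frequency: ω = 2π·f = 2π·1020 = 6409 rad/s.
Step 2 — Component impedances:
  Z1: Z = R = 217 Ω
  Z2: Z = R = 382 Ω
  Z3: Z = jωL = j·6409·0.00993 = 0 + j63.64 Ω
  Z4: Z = 1/(jωC) = -j/(ω·C) = 0 - j3.483 Ω
Step 3 — Ladder network (open output): work backward from the far end, alternating series and parallel combinations. Z_in = 226.2 + j58.7 Ω = 233.7∠14.5° Ω.

Z = 226.2 + j58.7 Ω = 233.7∠14.5° Ω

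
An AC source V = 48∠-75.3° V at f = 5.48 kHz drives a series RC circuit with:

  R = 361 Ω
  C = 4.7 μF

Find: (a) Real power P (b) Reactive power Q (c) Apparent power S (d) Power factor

Step 1 — Angular frequency: ω = 2π·f = 2π·5480 = 3.443e+04 rad/s.
Step 2 — Component impedances:
  R: Z = R = 361 Ω
  C: Z = 1/(jωC) = -j/(ω·C) = 0 - j6.179 Ω
Step 3 — Series combination: Z_total = R + C = 361 - j6.179 Ω = 361.1∠-1.0° Ω.
Step 4 — Source phasor: V = 48∠-75.3° V = 12.18 - j46.43 V.
Step 5 — Current: I = V / Z = 0.03593 - j0.128 A = 0.1329∠-74.3° A.
Step 6 — Complex power: S = V·I* = 6.38 - j0.1092 VA.
Step 7 — Real power: P = Re(S) = 6.38 W.
Step 8 — Reactive power: Q = Im(S) = -0.1092 VAR.
Step 9 — Apparent power: |S| = 6.381 VA.
Step 10 — Power factor: PF = P/|S| = 0.9999 (leading).

(a) P = 6.38 W  (b) Q = -0.1092 VAR  (c) S = 6.381 VA  (d) PF = 0.9999 (leading)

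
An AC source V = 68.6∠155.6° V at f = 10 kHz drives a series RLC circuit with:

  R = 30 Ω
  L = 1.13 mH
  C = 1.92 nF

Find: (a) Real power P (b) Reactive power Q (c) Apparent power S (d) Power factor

Step 1 — Angular frequency: ω = 2π·f = 2π·1e+04 = 6.283e+04 rad/s.
Step 2 — Component impedances:
  R: Z = R = 30 Ω
  L: Z = jωL = j·6.283e+04·0.00113 = 0 + j71 Ω
  C: Z = 1/(jωC) = -j/(ω·C) = 0 - j8289 Ω
Step 3 — Series combination: Z_total = R + L + C = 30 - j8218 Ω = 8218∠-89.8° Ω.
Step 4 — Source phasor: V = 68.6∠155.6° V = -62.47 + j28.34 V.
Step 5 — Current: I = V / Z = -0.003476 - j0.007589 A = 0.008347∠-114.6° A.
Step 6 — Complex power: S = V·I* = 0.00209 - j0.5726 VA.
Step 7 — Real power: P = Re(S) = 0.00209 W.
Step 8 — Reactive power: Q = Im(S) = -0.5726 VAR.
Step 9 — Apparent power: |S| = 0.5726 VA.
Step 10 — Power factor: PF = P/|S| = 0.00365 (leading).

(a) P = 0.00209 W  (b) Q = -0.5726 VAR  (c) S = 0.5726 VA  (d) PF = 0.00365 (leading)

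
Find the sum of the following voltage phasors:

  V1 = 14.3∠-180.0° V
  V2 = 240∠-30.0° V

Step 1 — Convert each phasor to rectangular form:
  V1 = 14.3·(cos(-180.0°) + j·sin(-180.0°)) = -14.3 V
  V2 = 240·(cos(-30.0°) + j·sin(-30.0°)) = 207.8 - j120 V
Step 2 — Sum components: V_total = 193.5 - j120 V.
Step 3 — Convert to polar: |V_total| = 227.7 V, ∠V_total = -31.8°.

V_total = 227.7∠-31.8° V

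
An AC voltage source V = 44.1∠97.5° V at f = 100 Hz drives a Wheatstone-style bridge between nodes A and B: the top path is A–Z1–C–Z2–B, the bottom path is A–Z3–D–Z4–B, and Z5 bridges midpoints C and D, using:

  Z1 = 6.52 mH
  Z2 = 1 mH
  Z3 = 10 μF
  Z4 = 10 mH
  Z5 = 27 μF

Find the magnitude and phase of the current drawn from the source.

Step 1 — Angular frequency: ω = 2π·f = 2π·100 = 628.3 rad/s.
Step 2 — Component impedances:
  Z1: Z = jωL = j·628.3·0.00652 = 0 + j4.097 Ω
  Z2: Z = jωL = j·628.3·0.001 = 0 + j0.6283 Ω
  Z3: Z = 1/(jωC) = -j/(ω·C) = 0 - j159.2 Ω
  Z4: Z = jωL = j·628.3·0.01 = 0 + j6.283 Ω
  Z5: Z = 1/(jωC) = -j/(ω·C) = 0 - j58.95 Ω
Step 3 — Bridge requires nodal analysis (the Z5 bridge couples midpoints C and D, so the two paths cannot be reduced to a simple series/parallel combination). Setting node B to ground and injecting 1 A at node A, the 3-node admittance system at A, C, D solves to V_A = Z_AB = 0 + j4.89 Ω = 4.89∠90.0° Ω.
Step 4 — Source phasor: V = 44.1∠97.5° V = -5.756 + j43.72 V.
Step 5 — Ohm's law: I = V / Z_total = (-5.756 + j43.72) / (0 + j4.89) = 8.942 + j1.177 A.
Step 6 — Convert to polar: |I| = 9.019 A, ∠I = 7.5°.

I = 9.019∠7.5° A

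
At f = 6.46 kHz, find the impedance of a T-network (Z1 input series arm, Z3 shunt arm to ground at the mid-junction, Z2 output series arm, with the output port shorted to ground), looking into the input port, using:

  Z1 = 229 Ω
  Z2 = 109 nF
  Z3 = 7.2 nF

Step 1 — Angular frequency: ω = 2π·f = 2π·6460 = 4.059e+04 rad/s.
Step 2 — Component impedances:
  Z1: Z = R = 229 Ω
  Z2: Z = 1/(jωC) = -j/(ω·C) = 0 - j226 Ω
  Z3: Z = 1/(jωC) = -j/(ω·C) = 0 - j3422 Ω
Step 3 — With the output port shorted to ground, the output series arm Z2 runs from the junction to ground; the shunt arm Z3 also runs from the junction to ground. They appear in parallel: Z3 || Z2 = 0 - j212 Ω.
Step 4 — Series with input arm Z1: Z_in = Z1 + (Z3 || Z2) = 229 - j212 Ω = 312.1∠-42.8° Ω.

Z = 229 - j212 Ω = 312.1∠-42.8° Ω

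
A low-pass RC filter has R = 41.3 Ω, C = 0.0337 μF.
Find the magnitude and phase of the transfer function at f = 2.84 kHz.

Step 1 — Angular frequency: ω = 2π·2840 = 1.784e+04 rad/s.
Step 2 — Transfer function: H(jω) = 1/(1 + jωRC).
Step 3 — Denominator: 1 + jωRC = 1 + j·1.784e+04·41.3·3.37e-08 = 1 + j0.02484.
Step 4 — H = 0.9994 - j0.02482.
Step 5 — Magnitude: |H| = 0.9997 (-0.0 dB); phase: φ = -1.4°.

|H| = 0.9997 (-0.0 dB), φ = -1.4°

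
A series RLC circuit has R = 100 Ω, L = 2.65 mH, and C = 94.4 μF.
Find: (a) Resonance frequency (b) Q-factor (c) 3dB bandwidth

Step 1 — Resonance condition Im(Z)=0 gives ω₀ = 1/√(LC).
Step 2 — ω₀ = 1/√(0.00265·9.44e-05) = 1999 rad/s.
Step 3 — f₀ = ω₀/(2π) = 318.2 Hz.
Step 4 — Series Q: Q = ω₀L/R = 1999·0.00265/100 = 0.05298.
Step 5 — 3dB bandwidth: Δω = ω₀/Q = 3.774e+04 rad/s; BW = Δω/(2π) = 6006 Hz.

(a) f₀ = 318.2 Hz  (b) Q = 0.05298  (c) BW = 6006 Hz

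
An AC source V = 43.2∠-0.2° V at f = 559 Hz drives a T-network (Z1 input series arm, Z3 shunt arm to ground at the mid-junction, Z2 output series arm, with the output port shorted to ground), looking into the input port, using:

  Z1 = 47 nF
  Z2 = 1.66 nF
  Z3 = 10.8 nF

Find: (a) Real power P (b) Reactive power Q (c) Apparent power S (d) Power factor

Step 1 — Angular frequency: ω = 2π·f = 2π·559 = 3512 rad/s.
Step 2 — Component impedances:
  Z1: Z = 1/(jωC) = -j/(ω·C) = 0 - j6058 Ω
  Z2: Z = 1/(jωC) = -j/(ω·C) = 0 - j1.715e+05 Ω
  Z3: Z = 1/(jωC) = -j/(ω·C) = 0 - j2.636e+04 Ω
Step 3 — With the output port shorted to ground, the output series arm Z2 runs from the junction to ground; the shunt arm Z3 also runs from the junction to ground. They appear in parallel: Z3 || Z2 = 0 - j2.285e+04 Ω.
Step 4 — Series with input arm Z1: Z_in = Z1 + (Z3 || Z2) = 0 - j2.891e+04 Ω = 2.891e+04∠-90.0° Ω.
Step 5 — Source phasor: V = 43.2∠-0.2° V = 43.2 - j0.1508 V.
Step 6 — Current: I = V / Z = 5.216e-06 + j0.001494 A = 0.001494∠89.8° A.
Step 7 — Complex power: S = V·I* = 0 - j0.06456 VA.
Step 8 — Real power: P = Re(S) = 0 W.
Step 9 — Reactive power: Q = Im(S) = -0.06456 VAR.
Step 10 — Apparent power: |S| = 0.06456 VA.
Step 11 — Power factor: PF = P/|S| = 0 (leading).

(a) P = 0 W  (b) Q = -0.06456 VAR  (c) S = 0.06456 VA  (d) PF = 0 (leading)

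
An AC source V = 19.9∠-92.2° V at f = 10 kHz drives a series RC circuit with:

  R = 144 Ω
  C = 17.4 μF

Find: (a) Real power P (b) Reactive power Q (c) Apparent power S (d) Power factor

Step 1 — Angular frequency: ω = 2π·f = 2π·1e+04 = 6.283e+04 rad/s.
Step 2 — Component impedances:
  R: Z = R = 144 Ω
  C: Z = 1/(jωC) = -j/(ω·C) = 0 - j0.9147 Ω
Step 3 — Series combination: Z_total = R + C = 144 - j0.9147 Ω = 144∠-0.4° Ω.
Step 4 — Source phasor: V = 19.9∠-92.2° V = -0.7639 - j19.89 V.
Step 5 — Current: I = V / Z = -0.004428 - j0.1381 A = 0.1382∠-91.8° A.
Step 6 — Complex power: S = V·I* = 2.75 - j0.01747 VA.
Step 7 — Real power: P = Re(S) = 2.75 W.
Step 8 — Reactive power: Q = Im(S) = -0.01747 VAR.
Step 9 — Apparent power: |S| = 2.75 VA.
Step 10 — Power factor: PF = P/|S| = 1 (leading).

(a) P = 2.75 W  (b) Q = -0.01747 VAR  (c) S = 2.75 VA  (d) PF = 1 (leading)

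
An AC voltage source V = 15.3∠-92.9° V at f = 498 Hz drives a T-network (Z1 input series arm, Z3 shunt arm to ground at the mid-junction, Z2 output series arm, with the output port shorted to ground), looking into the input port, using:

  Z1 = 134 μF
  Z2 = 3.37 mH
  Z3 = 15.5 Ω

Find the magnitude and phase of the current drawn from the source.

Step 1 — Angular frequency: ω = 2π·f = 2π·498 = 3129 rad/s.
Step 2 — Component impedances:
  Z1: Z = 1/(jωC) = -j/(ω·C) = 0 - j2.385 Ω
  Z2: Z = jωL = j·3129·0.00337 = 0 + j10.54 Ω
  Z3: Z = R = 15.5 Ω
Step 3 — With the output port shorted to ground, the output series arm Z2 runs from the junction to ground; the shunt arm Z3 also runs from the junction to ground. They appear in parallel: Z3 || Z2 = 4.904 + j7.209 Ω.
Step 4 — Series with input arm Z1: Z_in = Z1 + (Z3 || Z2) = 4.904 + j4.824 Ω = 6.879∠44.5° Ω.
Step 5 — Source phasor: V = 15.3∠-92.9° V = -0.7741 - j15.28 V.
Step 6 — Ohm's law: I = V / Z_total = (-0.7741 - j15.28) / (4.904 + j4.824) = -1.638 - j1.505 A.
Step 7 — Convert to polar: |I| = 2.224 A, ∠I = -137.4°.

I = 2.224∠-137.4° A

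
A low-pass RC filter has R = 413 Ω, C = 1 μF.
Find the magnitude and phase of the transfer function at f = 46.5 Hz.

Step 1 — Angular frequency: ω = 2π·46.5 = 292.2 rad/s.
Step 2 — Transfer function: H(jω) = 1/(1 + jωRC).
Step 3 — Denominator: 1 + jωRC = 1 + j·292.2·413·1e-06 = 1 + j0.1207.
Step 4 — H = 0.9856 - j0.1189.
Step 5 — Magnitude: |H| = 0.9928 (-0.1 dB); phase: φ = -6.9°.

|H| = 0.9928 (-0.1 dB), φ = -6.9°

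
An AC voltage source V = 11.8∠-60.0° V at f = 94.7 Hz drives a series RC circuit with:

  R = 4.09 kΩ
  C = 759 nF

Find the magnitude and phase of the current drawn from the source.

Step 1 — Angular frequency: ω = 2π·f = 2π·94.7 = 595 rad/s.
Step 2 — Component impedances:
  R: Z = R = 4090 Ω
  C: Z = 1/(jωC) = -j/(ω·C) = 0 - j2214 Ω
Step 3 — Series combination: Z_total = R + C = 4090 - j2214 Ω = 4651∠-28.4° Ω.
Step 4 — Source phasor: V = 11.8∠-60.0° V = 5.9 - j10.22 V.
Step 5 — Ohm's law: I = V / Z_total = (5.9 - j10.22) / (4090 - j2214) = 0.002162 - j0.001328 A.
Step 6 — Convert to polar: |I| = 0.002537 A, ∠I = -31.6°.

I = 0.002537∠-31.6° A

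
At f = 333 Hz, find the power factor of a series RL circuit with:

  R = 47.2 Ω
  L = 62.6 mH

Step 1 — Angular frequency: ω = 2π·f = 2π·333 = 2092 rad/s.
Step 2 — Component impedances:
  R: Z = R = 47.2 Ω
  L: Z = jωL = j·2092·0.0626 = 0 + j131 Ω
Step 3 — Series combination: Z_total = R + L = 47.2 + j131 Ω = 139.2∠70.2° Ω.
Step 4 — Power factor: PF = cos(φ) = Re(Z)/|Z| = 47.2/139.22 = 0.339.
Step 5 — Type: Im(Z) = 131 ⇒ lagging (phase φ = 70.2°).

PF = 0.339 (lagging, φ = 70.2°)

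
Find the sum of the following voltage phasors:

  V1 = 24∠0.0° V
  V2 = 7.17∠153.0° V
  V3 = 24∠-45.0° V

Step 1 — Convert each phasor to rectangular form:
  V1 = 24·(cos(0.0°) + j·sin(0.0°)) = 24 V
  V2 = 7.17·(cos(153.0°) + j·sin(153.0°)) = -6.389 + j3.255 V
  V3 = 24·(cos(-45.0°) + j·sin(-45.0°)) = 16.97 - j16.97 V
Step 2 — Sum components: V_total = 34.58 - j13.72 V.
Step 3 — Convert to polar: |V_total| = 37.2 V, ∠V_total = -21.6°.

V_total = 37.2∠-21.6° V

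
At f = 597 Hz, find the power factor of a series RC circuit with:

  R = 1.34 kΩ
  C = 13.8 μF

Step 1 — Angular frequency: ω = 2π·f = 2π·597 = 3751 rad/s.
Step 2 — Component impedances:
  R: Z = R = 1340 Ω
  C: Z = 1/(jωC) = -j/(ω·C) = 0 - j19.32 Ω
Step 3 — Series combination: Z_total = R + C = 1340 - j19.32 Ω = 1340∠-0.8° Ω.
Step 4 — Power factor: PF = cos(φ) = Re(Z)/|Z| = 1340/1340.1 = 0.9999.
Step 5 — Type: Im(Z) = -19.32 ⇒ leading (phase φ = -0.8°).

PF = 0.9999 (leading, φ = -0.8°)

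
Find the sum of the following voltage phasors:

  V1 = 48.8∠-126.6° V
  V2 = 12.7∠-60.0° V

Step 1 — Convert each phasor to rectangular form:
  V1 = 48.8·(cos(-126.6°) + j·sin(-126.6°)) = -29.1 - j39.18 V
  V2 = 12.7·(cos(-60.0°) + j·sin(-60.0°)) = 6.35 - j11 V
Step 2 — Sum components: V_total = -22.75 - j50.18 V.
Step 3 — Convert to polar: |V_total| = 55.09 V, ∠V_total = -114.4°.

V_total = 55.09∠-114.4° V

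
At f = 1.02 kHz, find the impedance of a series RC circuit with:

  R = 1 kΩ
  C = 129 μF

Step 1 — Angular frequency: ω = 2π·f = 2π·1020 = 6409 rad/s.
Step 2 — Component impedances:
  R: Z = R = 1000 Ω
  C: Z = 1/(jωC) = -j/(ω·C) = 0 - j1.21 Ω
Step 3 — Series combination: Z_total = R + C = 1000 - j1.21 Ω = 1000∠-0.1° Ω.

Z = 1000 - j1.21 Ω = 1000∠-0.1° Ω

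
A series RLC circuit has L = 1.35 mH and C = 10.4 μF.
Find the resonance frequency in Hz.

Step 1 — Resonance condition Im(Z)=0 gives ω₀ = 1/√(LC).
Step 2 — ω₀ = 1/√(0.00135·1.04e-05) = 8439 rad/s.
Step 3 — f₀ = ω₀/(2π) = 1343 Hz.

f₀ = 1343 Hz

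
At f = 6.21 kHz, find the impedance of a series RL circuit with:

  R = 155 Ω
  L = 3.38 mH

Step 1 — Angular frequency: ω = 2π·f = 2π·6210 = 3.902e+04 rad/s.
Step 2 — Component impedances:
  R: Z = R = 155 Ω
  L: Z = jωL = j·3.902e+04·0.00338 = 0 + j131.9 Ω
Step 3 — Series combination: Z_total = R + L = 155 + j131.9 Ω = 203.5∠40.4° Ω.

Z = 155 + j131.9 Ω = 203.5∠40.4° Ω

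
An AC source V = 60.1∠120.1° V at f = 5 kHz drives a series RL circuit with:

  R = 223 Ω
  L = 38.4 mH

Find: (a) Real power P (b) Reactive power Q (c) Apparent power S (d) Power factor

Step 1 — Angular frequency: ω = 2π·f = 2π·5000 = 3.142e+04 rad/s.
Step 2 — Component impedances:
  R: Z = R = 223 Ω
  L: Z = jωL = j·3.142e+04·0.0384 = 0 + j1206 Ω
Step 3 — Series combination: Z_total = R + L = 223 + j1206 Ω = 1227∠79.5° Ω.
Step 4 — Source phasor: V = 60.1∠120.1° V = -30.14 + j52 V.
Step 5 — Current: I = V / Z = 0.03721 + j0.03186 A = 0.04899∠40.6° A.
Step 6 — Complex power: S = V·I* = 0.5352 + j2.895 VA.
Step 7 — Real power: P = Re(S) = 0.5352 W.
Step 8 — Reactive power: Q = Im(S) = 2.895 VAR.
Step 9 — Apparent power: |S| = 2.944 VA.
Step 10 — Power factor: PF = P/|S| = 0.1818 (lagging).

(a) P = 0.5352 W  (b) Q = 2.895 VAR  (c) S = 2.944 VA  (d) PF = 0.1818 (lagging)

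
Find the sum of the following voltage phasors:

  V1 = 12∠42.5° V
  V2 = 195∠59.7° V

Step 1 — Convert each phasor to rectangular form:
  V1 = 12·(cos(42.5°) + j·sin(42.5°)) = 8.847 + j8.107 V
  V2 = 195·(cos(59.7°) + j·sin(59.7°)) = 98.38 + j168.4 V
Step 2 — Sum components: V_total = 107.2 + j176.5 V.
Step 3 — Convert to polar: |V_total| = 206.5 V, ∠V_total = 58.7°.

V_total = 206.5∠58.7° V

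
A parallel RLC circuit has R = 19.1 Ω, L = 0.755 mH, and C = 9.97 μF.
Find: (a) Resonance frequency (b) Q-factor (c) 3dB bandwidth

Step 1 — Resonance: ω₀ = 1/√(LC) = 1/√(0.000755·9.97e-06) = 1.153e+04 rad/s.
Step 2 — f₀ = ω₀/(2π) = 1834 Hz.
Step 3 — Parallel Q: Q = R/(ω₀L) = 19.1/(1.153e+04·0.000755) = 2.195.
Step 4 — Bandwidth: Δω = ω₀/Q = 5251 rad/s; BW = Δω/(2π) = 835.8 Hz.

(a) f₀ = 1834 Hz  (b) Q = 2.195  (c) BW = 835.8 Hz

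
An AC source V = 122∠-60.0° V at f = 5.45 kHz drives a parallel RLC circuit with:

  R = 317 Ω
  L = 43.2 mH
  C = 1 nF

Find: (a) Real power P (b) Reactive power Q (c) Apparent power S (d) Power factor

Step 1 — Angular frequency: ω = 2π·f = 2π·5450 = 3.424e+04 rad/s.
Step 2 — Component impedances:
  R: Z = R = 317 Ω
  L: Z = jωL = j·3.424e+04·0.0432 = 0 + j1479 Ω
  C: Z = 1/(jωC) = -j/(ω·C) = 0 - j2.92e+04 Ω
Step 3 — Parallel combination: 1/Z_total = 1/R + 1/L + 1/C; Z_total = 304.4 + j61.93 Ω = 310.6∠11.5° Ω.
Step 4 — Source phasor: V = 122∠-60.0° V = 61 - j105.7 V.
Step 5 — Current: I = V / Z = 0.1246 - j0.3724 A = 0.3927∠-71.5° A.
Step 6 — Complex power: S = V·I* = 46.95 + j9.552 VA.
Step 7 — Real power: P = Re(S) = 46.95 W.
Step 8 — Reactive power: Q = Im(S) = 9.552 VAR.
Step 9 — Apparent power: |S| = 47.91 VA.
Step 10 — Power factor: PF = P/|S| = 0.9799 (lagging).

(a) P = 46.95 W  (b) Q = 9.552 VAR  (c) S = 47.91 VA  (d) PF = 0.9799 (lagging)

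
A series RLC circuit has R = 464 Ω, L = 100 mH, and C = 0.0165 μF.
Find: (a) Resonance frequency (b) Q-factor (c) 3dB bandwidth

Step 1 — Resonance condition Im(Z)=0 gives ω₀ = 1/√(LC).
Step 2 — ω₀ = 1/√(0.1·1.65e-08) = 2.462e+04 rad/s.
Step 3 — f₀ = ω₀/(2π) = 3918 Hz.
Step 4 — Series Q: Q = ω₀L/R = 2.462e+04·0.1/464 = 5.306.
Step 5 — 3dB bandwidth: Δω = ω₀/Q = 4640 rad/s; BW = Δω/(2π) = 738.5 Hz.

(a) f₀ = 3918 Hz  (b) Q = 5.306  (c) BW = 738.5 Hz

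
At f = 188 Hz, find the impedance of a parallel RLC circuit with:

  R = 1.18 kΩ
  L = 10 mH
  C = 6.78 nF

Step 1 — Angular frequency: ω = 2π·f = 2π·188 = 1181 rad/s.
Step 2 — Component impedances:
  R: Z = R = 1180 Ω
  L: Z = jωL = j·1181·0.01 = 0 + j11.81 Ω
  C: Z = 1/(jωC) = -j/(ω·C) = 0 - j1.249e+05 Ω
Step 3 — Parallel combination: 1/Z_total = 1/R + 1/L + 1/C; Z_total = 0.1183 + j11.81 Ω = 11.81∠89.4° Ω.

Z = 0.1183 + j11.81 Ω = 11.81∠89.4° Ω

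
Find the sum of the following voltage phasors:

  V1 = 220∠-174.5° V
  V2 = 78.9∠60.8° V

Step 1 — Convert each phasor to rectangular form:
  V1 = 220·(cos(-174.5°) + j·sin(-174.5°)) = -219 - j21.09 V
  V2 = 78.9·(cos(60.8°) + j·sin(60.8°)) = 38.49 + j68.87 V
Step 2 — Sum components: V_total = -180.5 + j47.79 V.
Step 3 — Convert to polar: |V_total| = 186.7 V, ∠V_total = 165.2°.

V_total = 186.7∠165.2° V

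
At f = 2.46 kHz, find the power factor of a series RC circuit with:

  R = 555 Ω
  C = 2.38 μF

Step 1 — Angular frequency: ω = 2π·f = 2π·2460 = 1.546e+04 rad/s.
Step 2 — Component impedances:
  R: Z = R = 555 Ω
  C: Z = 1/(jωC) = -j/(ω·C) = 0 - j27.18 Ω
Step 3 — Series combination: Z_total = R + C = 555 - j27.18 Ω = 555.7∠-2.8° Ω.
Step 4 — Power factor: PF = cos(φ) = Re(Z)/|Z| = 555/555.67 = 0.9988.
Step 5 — Type: Im(Z) = -27.18 ⇒ leading (phase φ = -2.8°).

PF = 0.9988 (leading, φ = -2.8°)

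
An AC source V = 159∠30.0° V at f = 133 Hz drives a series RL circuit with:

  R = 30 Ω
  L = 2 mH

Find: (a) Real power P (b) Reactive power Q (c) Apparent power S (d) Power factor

Step 1 — Angular frequency: ω = 2π·f = 2π·133 = 835.7 rad/s.
Step 2 — Component impedances:
  R: Z = R = 30 Ω
  L: Z = jωL = j·835.7·0.002 = 0 + j1.671 Ω
Step 3 — Series combination: Z_total = R + L = 30 + j1.671 Ω = 30.05∠3.2° Ω.
Step 4 — Source phasor: V = 159∠30.0° V = 137.7 + j79.5 V.
Step 5 — Current: I = V / Z = 4.723 + j2.387 A = 5.292∠26.8° A.
Step 6 — Complex power: S = V·I* = 840.1 + j46.8 VA.
Step 7 — Real power: P = Re(S) = 840.1 W.
Step 8 — Reactive power: Q = Im(S) = 46.8 VAR.
Step 9 — Apparent power: |S| = 841.4 VA.
Step 10 — Power factor: PF = P/|S| = 0.9985 (lagging).

(a) P = 840.1 W  (b) Q = 46.8 VAR  (c) S = 841.4 VA  (d) PF = 0.9985 (lagging)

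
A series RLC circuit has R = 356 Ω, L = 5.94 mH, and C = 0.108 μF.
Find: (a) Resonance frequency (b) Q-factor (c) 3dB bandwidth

Step 1 — Resonance condition Im(Z)=0 gives ω₀ = 1/√(LC).
Step 2 — ω₀ = 1/√(0.00594·1.08e-07) = 3.948e+04 rad/s.
Step 3 — f₀ = ω₀/(2π) = 6284 Hz.
Step 4 — Series Q: Q = ω₀L/R = 3.948e+04·0.00594/356 = 0.6588.
Step 5 — 3dB bandwidth: Δω = ω₀/Q = 5.993e+04 rad/s; BW = Δω/(2π) = 9539 Hz.

(a) f₀ = 6284 Hz  (b) Q = 0.6588  (c) BW = 9539 Hz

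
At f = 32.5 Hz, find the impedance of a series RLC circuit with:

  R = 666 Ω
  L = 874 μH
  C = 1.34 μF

Step 1 — Angular frequency: ω = 2π·f = 2π·32.5 = 204.2 rad/s.
Step 2 — Component impedances:
  R: Z = R = 666 Ω
  L: Z = jωL = j·204.2·0.000874 = 0 + j0.1785 Ω
  C: Z = 1/(jωC) = -j/(ω·C) = 0 - j3655 Ω
Step 3 — Series combination: Z_total = R + L + C = 666 - j3654 Ω = 3715∠-79.7° Ω.

Z = 666 - j3654 Ω = 3715∠-79.7° Ω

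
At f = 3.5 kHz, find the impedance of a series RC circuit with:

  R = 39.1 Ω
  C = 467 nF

Step 1 — Angular frequency: ω = 2π·f = 2π·3500 = 2.199e+04 rad/s.
Step 2 — Component impedances:
  R: Z = R = 39.1 Ω
  C: Z = 1/(jωC) = -j/(ω·C) = 0 - j97.37 Ω
Step 3 — Series combination: Z_total = R + C = 39.1 - j97.37 Ω = 104.9∠-68.1° Ω.

Z = 39.1 - j97.37 Ω = 104.9∠-68.1° Ω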